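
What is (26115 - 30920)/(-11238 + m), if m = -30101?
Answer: 4805/41339 ≈ 0.11623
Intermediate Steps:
(26115 - 30920)/(-11238 + m) = (26115 - 30920)/(-11238 - 30101) = -4805/(-41339) = -4805*(-1/41339) = 4805/41339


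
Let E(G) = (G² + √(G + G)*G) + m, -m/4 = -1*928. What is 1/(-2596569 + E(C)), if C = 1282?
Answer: -949333/897019149353 - 2564*√641/897019149353 ≈ -1.1307e-6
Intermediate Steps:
m = 3712 (m = -(-4)*928 = -4*(-928) = 3712)
E(G) = 3712 + G² + √2*G^(3/2) (E(G) = (G² + √(G + G)*G) + 3712 = (G² + √(2*G)*G) + 3712 = (G² + (√2*√G)*G) + 3712 = (G² + √2*G^(3/2)) + 3712 = 3712 + G² + √2*G^(3/2))
1/(-2596569 + E(C)) = 1/(-2596569 + (3712 + 1282² + √2*1282^(3/2))) = 1/(-2596569 + (3712 + 1643524 + √2*(1282*√1282))) = 1/(-2596569 + (3712 + 1643524 + 2564*√641)) = 1/(-2596569 + (1647236 + 2564*√641)) = 1/(-949333 + 2564*√641)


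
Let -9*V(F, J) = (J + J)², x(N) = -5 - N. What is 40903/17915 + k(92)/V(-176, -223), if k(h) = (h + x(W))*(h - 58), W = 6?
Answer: 3846109979/1781790070 ≈ 2.1586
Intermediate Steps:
V(F, J) = -4*J²/9 (V(F, J) = -(J + J)²/9 = -4*J²/9)
k(h) = (-58 + h)*(-11 + h) (k(h) = (h + (-5 - 1*6))*(h - 58) = (h + (-5 - 6))*(-58 + h) = (h - 11)*(-58 + h) = (-11 + h)*(-58 + h) = (-58 + h)*(-11 + h))
40903/17915 + k(92)/V(-176, -223) = 40903/17915 + (638 + 92² - 69*92)/((-4/9*(-223)²)) = 40903*(1/17915) + (638 + 8464 - 6348)/((-4/9*49729)) = 40903/17915 + 2754/(-198916/9) = 40903/17915 + 2754*(-9/198916) = 40903/17915 - 12393/99458 = 3846109979/1781790070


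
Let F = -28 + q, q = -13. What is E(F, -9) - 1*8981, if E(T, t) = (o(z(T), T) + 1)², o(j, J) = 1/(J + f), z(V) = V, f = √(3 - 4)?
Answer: -8981 + (1641 - I)²/2829124 ≈ -8980.0 - 0.0011601*I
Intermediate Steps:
f = I (f = √(-1) = I ≈ 1.0*I)
F = -41 (F = -28 - 13 = -41)
o(j, J) = 1/(I + J) (o(j, J) = 1/(J + I) = 1/(I + J))
E(T, t) = (1 + 1/(I + T))² (E(T, t) = (1/(I + T) + 1)² = (1 + 1/(I + T))²)
E(F, -9) - 1*8981 = (1 + I - 41)²/(I - 41)² - 1*8981 = (-40 + I)²/(-41 + I)² - 8981 = -8981 + (-40 + I)²/(-41 + I)²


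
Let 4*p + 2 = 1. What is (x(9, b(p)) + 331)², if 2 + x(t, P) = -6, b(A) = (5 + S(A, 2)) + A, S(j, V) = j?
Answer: 104329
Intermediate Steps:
p = -¼ (p = -½ + (¼)*1 = -½ + ¼ = -¼ ≈ -0.25000)
b(A) = 5 + 2*A (b(A) = (5 + A) + A = 5 + 2*A)
x(t, P) = -8 (x(t, P) = -2 - 6 = -8)
(x(9, b(p)) + 331)² = (-8 + 331)² = 323² = 104329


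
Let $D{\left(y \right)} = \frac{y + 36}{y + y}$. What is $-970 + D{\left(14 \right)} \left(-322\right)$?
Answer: $-1545$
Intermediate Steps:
$D{\left(y \right)} = \frac{36 + y}{2 y}$
$-970 + D{\left(14 \right)} \left(-322\right) = -970 + \frac{36 + 14}{2 \cdot 14} \left(-322\right) = -970 + \frac{1}{2} \cdot \frac{1}{14} \cdot 50 \left(-322\right) = -970 + \frac{25}{14} \left(-322\right) = -970 - 575 = -1545$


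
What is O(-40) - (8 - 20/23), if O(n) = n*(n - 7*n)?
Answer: -220964/23 ≈ -9607.1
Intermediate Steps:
O(n) = -6*n² (O(n) = n*(-6*n) = -6*n²)
O(-40) - (8 - 20/23) = -6*(-40)² - (8 - 20/23) = -6*1600 - (8 - 20/23) = -9600 - (8 - 5*4/23) = -9600 - (8 - 20/23) = -9600 - 1*164/23 = -9600 - 164/23 = -220964/23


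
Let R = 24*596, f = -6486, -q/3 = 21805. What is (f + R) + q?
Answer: -57597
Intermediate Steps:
q = -65415 (q = -3*21805 = -65415)
R = 14304
(f + R) + q = (-6486 + 14304) - 65415 = 7818 - 65415 = -57597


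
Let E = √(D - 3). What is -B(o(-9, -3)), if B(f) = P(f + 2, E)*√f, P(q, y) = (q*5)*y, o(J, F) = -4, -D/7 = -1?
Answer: 40*I ≈ 40.0*I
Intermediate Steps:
D = 7 (D = -7*(-1) = 7)
E = 2 (E = √(7 - 3) = √4 = 2)
P(q, y) = 5*q*y (P(q, y) = (5*q)*y = 5*q*y)
B(f) = √f*(20 + 10*f) (B(f) = (5*(f + 2)*2)*√f = (5*(2 + f)*2)*√f = (20 + 10*f)*√f = √f*(20 + 10*f))
-B(o(-9, -3)) = -10*√(-4)*(2 - 4) = -10*2*I*(-2) = -(-40)*I = 40*I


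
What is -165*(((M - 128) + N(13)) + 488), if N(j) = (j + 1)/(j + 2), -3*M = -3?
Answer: -59719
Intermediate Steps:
M = 1 (M = -⅓*(-3) = 1)
N(j) = (1 + j)/(2 + j)
-165*(((M - 128) + N(13)) + 488) = -165*(((1 - 128) + (1 + 13)/(2 + 13)) + 488) = -165*((-127 + 14/15) + 488) = -165*(-1891/15 + 488) = -165*5429/15 = -59719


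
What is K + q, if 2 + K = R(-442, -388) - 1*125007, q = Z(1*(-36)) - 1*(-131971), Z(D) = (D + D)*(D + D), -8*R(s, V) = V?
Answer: 24389/2 ≈ 12195.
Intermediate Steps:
R(s, V) = -V/8
Z(D) = 4*D² (Z(D) = (2*D)*(2*D) = 4*D²)
q = 137155 (q = 4*(1*(-36))² - 1*(-131971) = 4*(-36)² + 131971 = 4*1296 + 131971 = 5184 + 131971 = 137155)
K = -249921/2 (K = -2 + (-⅛*(-388) - 1*125007) = -2 + (97/2 - 125007) = -2 - 249917/2 = -249921/2 ≈ -1.2496e+5)
K + q = -249921/2 + 137155 = 24389/2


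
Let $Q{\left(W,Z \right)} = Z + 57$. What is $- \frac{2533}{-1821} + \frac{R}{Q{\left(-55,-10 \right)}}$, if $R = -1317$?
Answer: $- \frac{2279206}{85587} \approx -26.63$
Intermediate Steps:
$Q{\left(W,Z \right)} = 57 + Z$
$- \frac{2533}{-1821} + \frac{R}{Q{\left(-55,-10 \right)}} = - \frac{2533}{-1821} - \frac{1317}{57 - 10} = \left(-2533\right) \left(- \frac{1}{1821}\right) - \frac{1317}{47} = \frac{2533}{1821} - \frac{1317}{47} = - \frac{2279206}{85587}$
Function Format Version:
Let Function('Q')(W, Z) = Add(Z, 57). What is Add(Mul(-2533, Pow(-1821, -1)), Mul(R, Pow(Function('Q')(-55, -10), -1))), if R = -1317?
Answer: Rational(-2279206, 85587) ≈ -26.630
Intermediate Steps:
Function('Q')(W, Z) = Add(57, Z)
Add(Mul(-2533, Pow(-1821, -1)), Mul(R, Pow(Function('Q')(-55, -10), -1))) = Add(Mul(-2533, Pow(-1821, -1)), Mul(-1317, Pow(Add(57, -10), -1))) = Add(Mul(-2533, Rational(-1, 1821)), Mul(-1317, Pow(47, -1))) = Add(Rational(2533, 1821), Mul(-1317, Rational(1, 47))) = Add(Rational(2533, 1821), Rational(-1317, 47)) = Rational(-2279206, 85587)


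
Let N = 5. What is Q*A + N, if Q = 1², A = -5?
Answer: 0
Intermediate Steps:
Q = 1
Q*A + N = 1*(-5) + 5 = -5 + 5 = 0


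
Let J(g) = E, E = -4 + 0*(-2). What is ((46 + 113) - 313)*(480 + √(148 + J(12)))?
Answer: -75768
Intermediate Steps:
E = -4 (E = -4 + 0 = -4)
J(g) = -4
((46 + 113) - 313)*(480 + √(148 + J(12))) = ((46 + 113) - 313)*(480 + √(148 - 4)) = (159 - 313)*(480 + √144) = -154*(480 + 12) = -154*492 = -75768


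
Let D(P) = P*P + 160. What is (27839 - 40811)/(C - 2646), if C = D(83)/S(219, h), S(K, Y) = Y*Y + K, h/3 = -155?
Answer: 2807711568/572703775 ≈ 4.9026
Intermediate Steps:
h = -465 (h = 3*(-155) = -465)
S(K, Y) = K + Y² (S(K, Y) = Y² + K = K + Y²)
D(P) = 160 + P² (D(P) = P² + 160 = 160 + P²)
C = 7049/216444 (C = (160 + 83²)/(219 + (-465)²) = (160 + 6889)/(219 + 216225) = 7049/216444 ≈ 0.032567)
(27839 - 40811)/(C - 2646) = (27839 - 40811)/(7049/216444 - 2646) = -12972/(-572703775/216444) = -12972*(-216444/572703775) = 2807711568/572703775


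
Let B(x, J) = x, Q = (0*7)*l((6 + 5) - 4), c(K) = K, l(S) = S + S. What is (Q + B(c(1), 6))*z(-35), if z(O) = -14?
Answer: -14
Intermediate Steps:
l(S) = 2*S
Q = 0 (Q = (0*7)*(2*((6 + 5) - 4)) = 0*(2*(11 - 4)) = 0*(2*7) = 0*14 = 0)
(Q + B(c(1), 6))*z(-35) = (0 + 1)*(-14) = 1*(-14) = -14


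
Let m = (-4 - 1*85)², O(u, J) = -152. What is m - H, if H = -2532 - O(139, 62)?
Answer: 10301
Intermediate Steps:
H = -2380 (H = -2532 - 1*(-152) = -2532 + 152 = -2380)
m = 7921 (m = (-4 - 85)² = (-89)² = 7921)
m - H = 7921 - 1*(-2380) = 7921 + 2380 = 10301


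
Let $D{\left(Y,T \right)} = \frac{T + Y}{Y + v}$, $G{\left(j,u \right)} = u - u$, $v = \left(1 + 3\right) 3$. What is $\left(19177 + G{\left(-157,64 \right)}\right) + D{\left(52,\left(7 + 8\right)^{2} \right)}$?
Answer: $\frac{1227605}{64} \approx 19181.0$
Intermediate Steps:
$v = 12$ ($v = 4 \cdot 3 = 12$)
$G{\left(j,u \right)} = 0$
$D{\left(Y,T \right)} = \frac{T + Y}{12 + Y}$ ($D{\left(Y,T \right)} = \frac{T + Y}{Y + 12} = \frac{T + Y}{12 + Y}$)
$\left(19177 + G{\left(-157,64 \right)}\right) + D{\left(52,\left(7 + 8\right)^{2} \right)} = \left(19177 + 0\right) + \frac{\left(7 + 8\right)^{2} + 52}{12 + 52} = 19177 + \frac{15^{2} + 52}{64} = 19177 + \frac{225 + 52}{64} = 19177 + \frac{1}{64} \cdot 277 = 19177 + \frac{277}{64} = \frac{1227605}{64}$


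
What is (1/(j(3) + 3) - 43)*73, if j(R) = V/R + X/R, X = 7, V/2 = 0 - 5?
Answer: -6205/2 ≈ -3102.5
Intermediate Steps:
V = -10 (V = 2*(0 - 5) = 2*(-5) = -10)
j(R) = -3/R (j(R) = -10/R + 7/R = -3/R)
(1/(j(3) + 3) - 43)*73 = (1/(-3/3 + 3) - 43)*73 = (1/(-3*⅓ + 3) - 43)*73 = (1/(-1 + 3) - 43)*73 = (1/2 - 43)*73 = (½ - 43)*73 = -85/2*73 = -6205/2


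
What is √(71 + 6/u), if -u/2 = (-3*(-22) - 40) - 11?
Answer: √1770/5 ≈ 8.4143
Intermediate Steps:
u = -30 (u = -2*((-3*(-22) - 40) - 11) = -2*((66 - 40) - 11) = -2*(26 - 11) = -2*15 = -30)
√(71 + 6/u) = √(71 + 6/(-30)) = √(71 + 6*(-1/30)) = √(71 - ⅕) = √(354/5) = √1770/5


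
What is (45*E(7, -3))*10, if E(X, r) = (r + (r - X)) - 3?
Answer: -7200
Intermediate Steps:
E(X, r) = -3 - X + 2*r (E(X, r) = (-X + 2*r) - 3 = -3 - X + 2*r)
(45*E(7, -3))*10 = (45*(-3 - 1*7 + 2*(-3)))*10 = (45*(-3 - 7 - 6))*10 = (45*(-16))*10 = -720*10 = -7200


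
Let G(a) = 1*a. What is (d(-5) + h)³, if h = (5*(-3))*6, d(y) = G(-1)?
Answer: -753571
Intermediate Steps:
G(a) = a
d(y) = -1
h = -90 (h = -15*6 = -90)
(d(-5) + h)³ = (-1 - 90)³ = (-91)³ = -753571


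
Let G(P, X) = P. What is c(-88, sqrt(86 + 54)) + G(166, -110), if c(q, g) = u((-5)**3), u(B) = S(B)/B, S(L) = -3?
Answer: 20753/125 ≈ 166.02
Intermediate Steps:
u(B) = -3/B
c(q, g) = 3/125 (c(q, g) = -3/((-5)**3) = -3/(-125) = -3*(-1/125) = 3/125)
c(-88, sqrt(86 + 54)) + G(166, -110) = 3/125 + 166 = 20753/125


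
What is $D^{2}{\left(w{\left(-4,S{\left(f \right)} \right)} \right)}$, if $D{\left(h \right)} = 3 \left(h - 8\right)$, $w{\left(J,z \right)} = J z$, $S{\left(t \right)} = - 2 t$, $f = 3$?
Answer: $2304$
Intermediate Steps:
$D{\left(h \right)} = -24 + 3 h$ ($D{\left(h \right)} = 3 \left(-8 + h\right) = -24 + 3 h$)
$D^{2}{\left(w{\left(-4,S{\left(f \right)} \right)} \right)} = \left(-24 + 3 \left(- 4 \left(\left(-2\right) 3\right)\right)\right)^{2} = \left(-24 + 3 \left(\left(-4\right) \left(-6\right)\right)\right)^{2} = \left(-24 + 3 \cdot 24\right)^{2} = \left(-24 + 72\right)^{2} = 48^{2} = 2304$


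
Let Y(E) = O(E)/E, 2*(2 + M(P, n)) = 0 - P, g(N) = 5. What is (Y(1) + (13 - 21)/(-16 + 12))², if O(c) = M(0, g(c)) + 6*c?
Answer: 36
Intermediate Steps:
M(P, n) = -2 - P/2 (M(P, n) = -2 + (0 - P)/2 = -2 + (-P)/2 = -2 - P/2)
O(c) = -2 + 6*c (O(c) = (-2 - ½*0) + 6*c = (-2 + 0) + 6*c = -2 + 6*c)
Y(E) = (-2 + 6*E)/E
(Y(1) + (13 - 21)/(-16 + 12))² = ((6 - 2/1) + (13 - 21)/(-16 + 12))² = ((6 - 2*1) - 8/(-4))² = ((6 - 2) - 8*(-¼))² = (4 + 2)² = 6² = 36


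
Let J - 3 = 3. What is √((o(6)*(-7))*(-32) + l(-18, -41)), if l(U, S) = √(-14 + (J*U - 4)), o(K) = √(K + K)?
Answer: √(448*√3 + 3*I*√14) ≈ 27.857 + 0.2015*I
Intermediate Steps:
J = 6 (J = 3 + 3 = 6)
o(K) = √2*√K (o(K) = √(2*K) = √2*√K)
l(U, S) = √(-18 + 6*U) (l(U, S) = √(-14 + (6*U - 4)) = √(-14 + (-4 + 6*U)) = √(-18 + 6*U))
√((o(6)*(-7))*(-32) + l(-18, -41)) = √(((√2*√6)*(-7))*(-32) + √(-18 + 6*(-18))) = √(((2*√3)*(-7))*(-32) + √(-18 - 108)) = √(-14*√3*(-32) + √(-126)) = √(448*√3 + 3*I*√14)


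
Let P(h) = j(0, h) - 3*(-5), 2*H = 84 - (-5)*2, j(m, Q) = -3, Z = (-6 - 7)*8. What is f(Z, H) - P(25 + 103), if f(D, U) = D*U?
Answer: -4900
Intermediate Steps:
Z = -104 (Z = -13*8 = -104)
H = 47 (H = (84 - (-5)*2)/2 = (84 - 1*(-10))/2 = (84 + 10)/2 = (½)*94 = 47)
P(h) = 12 (P(h) = -3 - 3*(-5) = -3 + 15 = 12)
f(Z, H) - P(25 + 103) = -104*47 - 1*12 = -4888 - 12 = -4900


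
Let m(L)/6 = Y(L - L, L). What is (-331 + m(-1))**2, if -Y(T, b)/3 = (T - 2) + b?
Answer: 76729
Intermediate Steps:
Y(T, b) = 6 - 3*T - 3*b (Y(T, b) = -3*((T - 2) + b) = -3*((-2 + T) + b) = -3*(-2 + T + b) = 6 - 3*T - 3*b)
m(L) = 36 - 18*L (m(L) = 6*(6 - 3*(L - L) - 3*L) = 6*(6 - 3*0 - 3*L) = 6*(6 + 0 - 3*L) = 6*(6 - 3*L) = 36 - 18*L)
(-331 + m(-1))**2 = (-331 + (36 - 18*(-1)))**2 = (-331 + (36 + 18))**2 = (-331 + 54)**2 = (-277)**2 = 76729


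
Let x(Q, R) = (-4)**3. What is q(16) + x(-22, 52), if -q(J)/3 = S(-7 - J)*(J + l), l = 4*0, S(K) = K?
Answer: 1040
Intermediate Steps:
l = 0
x(Q, R) = -64
q(J) = -3*J*(-7 - J) (q(J) = -3*(-7 - J)*(J + 0) = -3*(-7 - J)*J = -3*J*(-7 - J))
q(16) + x(-22, 52) = 3*16*(7 + 16) - 64 = 3*16*23 - 64 = 1104 - 64 = 1040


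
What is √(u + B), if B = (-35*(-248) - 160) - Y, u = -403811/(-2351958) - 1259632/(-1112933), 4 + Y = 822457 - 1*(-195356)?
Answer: I*√8222732223810871472049722658/90261092166 ≈ 1004.6*I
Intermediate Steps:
Y = 1017809 (Y = -4 + (822457 - 1*(-195356)) = -4 + (822457 + 195356) = -4 + 1017813 = 1017809)
u = 117655729211/90261092166 (u = -403811*(-1/2351958) - 1259632*(-1/1112933) = 403811/2351958 + 1259632/1112933 = 117655729211/90261092166 ≈ 1.3035)
B = -1009289 (B = (-35*(-248) - 160) - 1*1017809 = (8680 - 160) - 1017809 = 8520 - 1017809 = -1009289)
√(u + B) = √(117655729211/90261092166 - 1009289) = √(-91099409795400763/90261092166) = I*√8222732223810871472049722658/90261092166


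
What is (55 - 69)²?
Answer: 196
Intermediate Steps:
(55 - 69)² = (-14)² = 196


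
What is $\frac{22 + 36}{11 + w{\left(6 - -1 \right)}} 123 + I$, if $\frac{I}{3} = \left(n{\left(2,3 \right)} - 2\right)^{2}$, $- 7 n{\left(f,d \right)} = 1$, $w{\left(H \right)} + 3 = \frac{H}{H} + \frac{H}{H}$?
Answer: $\frac{178158}{245} \approx 727.18$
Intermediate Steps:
$w{\left(H \right)} = -1$ ($w{\left(H \right)} = -3 + \left(\frac{H}{H} + \frac{H}{H}\right) = -3 + \left(1 + 1\right) = -3 + 2 = -1$)
$n{\left(f,d \right)} = - \frac{1}{7}$ ($n{\left(f,d \right)} = \left(- \frac{1}{7}\right) 1 = - \frac{1}{7}$)
$I = \frac{675}{49}$ ($I = 3 \left(- \frac{1}{7} - 2\right)^{2} = 3 \left(- \frac{15}{7}\right)^{2} = 3 \cdot \frac{225}{49} = \frac{675}{49} \approx 13.776$)
$\frac{22 + 36}{11 + w{\left(6 - -1 \right)}} 123 + I = \frac{22 + 36}{11 - 1} \cdot 123 + \frac{675}{49} = \frac{58}{10} \cdot 123 + \frac{675}{49} = 58 \cdot \frac{1}{10} \cdot 123 + \frac{675}{49} = \frac{29}{5} \cdot 123 + \frac{675}{49} = \frac{3567}{5} + \frac{675}{49} = \frac{178158}{245}$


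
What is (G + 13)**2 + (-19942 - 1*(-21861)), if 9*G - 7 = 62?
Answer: 21115/9 ≈ 2346.1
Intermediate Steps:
G = 23/3 (G = 7/9 + (1/9)*62 = 7/9 + 62/9 = 23/3 ≈ 7.6667)
(G + 13)**2 + (-19942 - 1*(-21861)) = (23/3 + 13)**2 + (-19942 - 1*(-21861)) = (62/3)**2 + (-19942 + 21861) = 3844/9 + 1919 = 21115/9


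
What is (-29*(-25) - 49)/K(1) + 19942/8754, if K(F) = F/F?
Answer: 2968823/4377 ≈ 678.28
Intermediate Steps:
K(F) = 1
(-29*(-25) - 49)/K(1) + 19942/8754 = (-29*(-25) - 49)/1 + 19942/8754 = (725 - 49)*1 + 19942*(1/8754) = 676*1 + 9971/4377 = 676 + 9971/4377 = 2968823/4377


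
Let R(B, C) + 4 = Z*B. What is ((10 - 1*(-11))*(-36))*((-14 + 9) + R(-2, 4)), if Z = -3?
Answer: 2268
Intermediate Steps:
R(B, C) = -4 - 3*B
((10 - 1*(-11))*(-36))*((-14 + 9) + R(-2, 4)) = ((10 - 1*(-11))*(-36))*((-14 + 9) + (-4 - 3*(-2))) = ((10 + 11)*(-36))*(-5 + (-4 + 6)) = (21*(-36))*(-5 + 2) = -756*(-3) = 2268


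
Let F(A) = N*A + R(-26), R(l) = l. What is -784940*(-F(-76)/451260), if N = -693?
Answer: 2066040574/22563 ≈ 91568.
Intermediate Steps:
F(A) = -26 - 693*A (F(A) = -693*A - 26 = -26 - 693*A)
-784940*(-F(-76)/451260) = -784940/((-1308*345)/(-26 - 693*(-76))) = -784940/((-451260/(-26 + 52668))) = -784940/((-451260/52642)) = -784940/((-451260*1/52642)) = -784940/(-225630/26321) = -784940*(-26321/225630) = 2066040574/22563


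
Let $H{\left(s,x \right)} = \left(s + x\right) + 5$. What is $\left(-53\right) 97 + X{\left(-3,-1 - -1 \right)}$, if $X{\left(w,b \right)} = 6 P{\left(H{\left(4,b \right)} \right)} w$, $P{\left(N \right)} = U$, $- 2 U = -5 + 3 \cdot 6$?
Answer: $-5024$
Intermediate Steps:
$H{\left(s,x \right)} = 5 + s + x$
$U = - \frac{13}{2}$ ($U = - \frac{-5 + 3 \cdot 6}{2} = - \frac{-5 + 18}{2} = \left(- \frac{1}{2}\right) 13 = - \frac{13}{2} \approx -6.5$)
$P{\left(N \right)} = - \frac{13}{2}$
$X{\left(w,b \right)} = - 39 w$ ($X{\left(w,b \right)} = 6 \left(- \frac{13}{2}\right) w = - 39 w$)
$\left(-53\right) 97 + X{\left(-3,-1 - -1 \right)} = \left(-53\right) 97 - -117 = -5141 + 117 = -5024$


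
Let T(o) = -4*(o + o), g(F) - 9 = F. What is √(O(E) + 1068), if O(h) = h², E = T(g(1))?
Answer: 2*√1867 ≈ 86.418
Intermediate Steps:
g(F) = 9 + F
T(o) = -8*o
E = -80 (E = -8*(9 + 1) = -8*10 = -80)
√(O(E) + 1068) = √((-80)² + 1068) = √(6400 + 1068) = √7468 = 2*√1867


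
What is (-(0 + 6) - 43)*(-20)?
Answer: 980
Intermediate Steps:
(-(0 + 6) - 43)*(-20) = (-1*6 - 43)*(-20) = (-6 - 43)*(-20) = -49*(-20) = 980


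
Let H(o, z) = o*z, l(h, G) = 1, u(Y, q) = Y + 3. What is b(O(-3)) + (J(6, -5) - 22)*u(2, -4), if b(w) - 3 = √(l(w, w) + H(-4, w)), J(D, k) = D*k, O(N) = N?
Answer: -257 + √13 ≈ -253.39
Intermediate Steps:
u(Y, q) = 3 + Y
b(w) = 3 + √(1 - 4*w)
b(O(-3)) + (J(6, -5) - 22)*u(2, -4) = (3 + √(1 - 4*(-3))) + (6*(-5) - 22)*(3 + 2) = (3 + √(1 + 12)) + (-30 - 22)*5 = (3 + √13) - 52*5 = (3 + √13) - 260 = -257 + √13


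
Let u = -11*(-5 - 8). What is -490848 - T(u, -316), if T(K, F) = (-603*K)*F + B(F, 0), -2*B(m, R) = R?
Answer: -27739212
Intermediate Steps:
B(m, R) = -R/2
u = 143 (u = -11*(-13) = 143)
T(K, F) = -603*F*K (T(K, F) = (-603*K)*F - 1/2*0 = -603*F*K + 0 = -603*F*K)
-490848 - T(u, -316) = -490848 - (-603)*(-316)*143 = -490848 - 1*27248364 = -490848 - 27248364 = -27739212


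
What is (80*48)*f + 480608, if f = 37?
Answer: 622688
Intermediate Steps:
(80*48)*f + 480608 = (80*48)*37 + 480608 = 3840*37 + 480608 = 142080 + 480608 = 622688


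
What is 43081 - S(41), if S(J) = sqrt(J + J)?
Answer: 43081 - sqrt(82) ≈ 43072.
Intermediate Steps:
S(J) = sqrt(2)*sqrt(J) (S(J) = sqrt(2*J) = sqrt(2)*sqrt(J))
43081 - S(41) = 43081 - sqrt(2)*sqrt(41) = 43081 - sqrt(82)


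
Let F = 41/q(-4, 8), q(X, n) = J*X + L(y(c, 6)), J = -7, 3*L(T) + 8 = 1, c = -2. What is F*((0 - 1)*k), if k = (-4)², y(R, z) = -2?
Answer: -1968/77 ≈ -25.558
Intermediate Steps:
L(T) = -7/3 (L(T) = -8/3 + (⅓)*1 = -8/3 + ⅓ = -7/3)
q(X, n) = -7/3 - 7*X (q(X, n) = -7*X - 7/3 = -7/3 - 7*X)
k = 16
F = 123/77 (F = 41/(-7/3 - 7*(-4)) = 41/(-7/3 + 28) = 41/(77/3) = 41*(3/77) = 123/77 ≈ 1.5974)
F*((0 - 1)*k) = 123*((0 - 1)*16)/77 = 123*(-1*16)/77 = (123/77)*(-16) = -1968/77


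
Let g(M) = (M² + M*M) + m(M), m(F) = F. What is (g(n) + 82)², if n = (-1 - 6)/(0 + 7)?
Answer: 6889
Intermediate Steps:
n = -1 (n = -7/7 = -7*⅐ = -1)
g(M) = M + 2*M² (g(M) = (M² + M*M) + M = (M² + M²) + M = 2*M² + M = M + 2*M²)
(g(n) + 82)² = (-(1 + 2*(-1)) + 82)² = (-(1 - 2) + 82)² = (-1*(-1) + 82)² = (1 + 82)² = 83² = 6889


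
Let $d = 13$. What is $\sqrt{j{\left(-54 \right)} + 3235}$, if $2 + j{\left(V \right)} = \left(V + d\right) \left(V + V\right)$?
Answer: $\sqrt{7661} \approx 87.527$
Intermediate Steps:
$j{\left(V \right)} = -2 + 2 V \left(13 + V\right)$ ($j{\left(V \right)} = -2 + \left(V + 13\right) \left(V + V\right) = -2 + \left(13 + V\right) 2 V = -2 + 2 V \left(13 + V\right)$)
$\sqrt{j{\left(-54 \right)} + 3235} = \sqrt{\left(-2 + 2 \left(-54\right)^{2} + 26 \left(-54\right)\right) + 3235} = \sqrt{\left(-2 + 2 \cdot 2916 - 1404\right) + 3235} = \sqrt{\left(-2 + 5832 - 1404\right) + 3235} = \sqrt{4426 + 3235} = \sqrt{7661}$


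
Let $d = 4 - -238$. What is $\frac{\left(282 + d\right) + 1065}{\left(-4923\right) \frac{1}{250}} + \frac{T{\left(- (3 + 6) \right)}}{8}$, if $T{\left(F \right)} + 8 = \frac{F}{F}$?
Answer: $- \frac{3212461}{39384} \approx -81.568$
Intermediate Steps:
$d = 242$ ($d = 4 + 238 = 242$)
$T{\left(F \right)} = -7$ ($T{\left(F \right)} = -8 + \frac{F}{F} = -8 + 1 = -7$)
$\frac{\left(282 + d\right) + 1065}{\left(-4923\right) \frac{1}{250}} + \frac{T{\left(- (3 + 6) \right)}}{8} = \frac{\left(282 + 242\right) + 1065}{\left(-4923\right) \frac{1}{250}} - \frac{7}{8} = \frac{524 + 1065}{\left(-4923\right) \frac{1}{250}} - \frac{7}{8} = \frac{1589}{- \frac{4923}{250}} - \frac{7}{8} = 1589 \left(- \frac{250}{4923}\right) - \frac{7}{8} = - \frac{397250}{4923} - \frac{7}{8} = - \frac{3212461}{39384}$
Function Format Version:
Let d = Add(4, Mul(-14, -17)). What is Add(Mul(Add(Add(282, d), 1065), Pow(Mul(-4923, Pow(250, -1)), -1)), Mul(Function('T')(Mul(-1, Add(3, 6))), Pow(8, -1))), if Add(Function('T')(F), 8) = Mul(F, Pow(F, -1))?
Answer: Rational(-3212461, 39384) ≈ -81.568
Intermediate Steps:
d = 242 (d = Add(4, 238) = 242)
Function('T')(F) = -7 (Function('T')(F) = Add(-8, Mul(F, Pow(F, -1))) = Add(-8, 1) = -7)
Add(Mul(Add(Add(282, d), 1065), Pow(Mul(-4923, Pow(250, -1)), -1)), Mul(Function('T')(Mul(-1, Add(3, 6))), Pow(8, -1))) = Add(Mul(Add(Add(282, 242), 1065), Pow(Mul(-4923, Pow(250, -1)), -1)), Mul(-7, Pow(8, -1))) = Add(Mul(Add(524, 1065), Pow(Mul(-4923, Rational(1, 250)), -1)), Mul(-7, Rational(1, 8))) = Add(Mul(1589, Pow(Rational(-4923, 250), -1)), Rational(-7, 8)) = Add(Mul(1589, Rational(-250, 4923)), Rational(-7, 8)) = Add(Rational(-397250, 4923), Rational(-7, 8)) = Rational(-3212461, 39384)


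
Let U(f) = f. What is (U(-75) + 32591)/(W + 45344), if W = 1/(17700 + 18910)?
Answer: 1190410760/1660043841 ≈ 0.71710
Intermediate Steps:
W = 1/36610 ≈ 2.7315e-5
(U(-75) + 32591)/(W + 45344) = (-75 + 32591)/(1/36610 + 45344) = 32516/(1660043841/36610) = 32516*(36610/1660043841) = 1190410760/1660043841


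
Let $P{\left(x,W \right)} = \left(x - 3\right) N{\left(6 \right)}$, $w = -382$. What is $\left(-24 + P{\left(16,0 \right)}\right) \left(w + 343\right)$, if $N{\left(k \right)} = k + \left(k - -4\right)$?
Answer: $-7176$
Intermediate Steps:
$N{\left(k \right)} = 4 + 2 k$ ($N{\left(k \right)} = k + \left(k + 4\right) = k + \left(4 + k\right) = 4 + 2 k$)
$P{\left(x,W \right)} = -48 + 16 x$ ($P{\left(x,W \right)} = \left(x - 3\right) \left(4 + 2 \cdot 6\right) = \left(-3 + x\right) \left(4 + 12\right) = \left(-3 + x\right) 16 = -48 + 16 x$)
$\left(-24 + P{\left(16,0 \right)}\right) \left(w + 343\right) = \left(-24 + \left(-48 + 16 \cdot 16\right)\right) \left(-382 + 343\right) = \left(-24 + \left(-48 + 256\right)\right) \left(-39\right) = \left(-24 + 208\right) \left(-39\right) = 184 \left(-39\right) = -7176$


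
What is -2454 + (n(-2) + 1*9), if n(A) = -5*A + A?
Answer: -2437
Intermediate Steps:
n(A) = -4*A
-2454 + (n(-2) + 1*9) = -2454 + (-4*(-2) + 1*9) = -2454 + (8 + 9) = -2454 + 17 = -2437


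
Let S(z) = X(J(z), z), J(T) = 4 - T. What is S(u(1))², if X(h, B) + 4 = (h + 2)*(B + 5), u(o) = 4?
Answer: 196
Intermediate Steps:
X(h, B) = -4 + (2 + h)*(5 + B) (X(h, B) = -4 + (h + 2)*(B + 5) = -4 + (2 + h)*(5 + B))
S(z) = 26 - 3*z + z*(4 - z) (S(z) = 6 + 2*z + 5*(4 - z) + z*(4 - z) = 6 + 2*z + (20 - 5*z) + z*(4 - z) = 26 - 3*z + z*(4 - z))
S(u(1))² = (26 + 4 - 1*4²)² = (26 + 4 - 1*16)² = (26 + 4 - 16)² = 14² = 196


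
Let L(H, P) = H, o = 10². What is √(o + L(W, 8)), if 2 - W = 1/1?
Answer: √101 ≈ 10.050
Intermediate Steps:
o = 100
W = 1 (W = 2 - 1/1 = 2 - 1*1 = 2 - 1 = 1)
√(o + L(W, 8)) = √(100 + 1) = √101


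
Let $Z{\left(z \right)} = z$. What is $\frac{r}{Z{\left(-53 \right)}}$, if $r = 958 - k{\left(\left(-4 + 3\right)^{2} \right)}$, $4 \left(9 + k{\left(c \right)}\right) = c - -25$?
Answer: $- \frac{1921}{106} \approx -18.123$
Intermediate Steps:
$k{\left(c \right)} = - \frac{11}{4} + \frac{c}{4}$ ($k{\left(c \right)} = -9 + \frac{c - -25}{4} = -9 + \frac{c + 25}{4} = -9 + \frac{25 + c}{4} = -9 + \left(\frac{25}{4} + \frac{c}{4}\right) = - \frac{11}{4} + \frac{c}{4}$)
$r = \frac{1921}{2}$ ($r = 958 - \left(- \frac{11}{4} + \frac{\left(-4 + 3\right)^{2}}{4}\right) = 958 - \left(- \frac{11}{4} + \frac{\left(-1\right)^{2}}{4}\right) = 958 - \left(- \frac{11}{4} + \frac{1}{4} \cdot 1\right) = 958 - \left(- \frac{11}{4} + \frac{1}{4}\right) = 958 - - \frac{5}{2} = 958 + \frac{5}{2} = \frac{1921}{2} \approx 960.5$)
$\frac{r}{Z{\left(-53 \right)}} = \frac{1921}{2 \left(-53\right)} = \frac{1921}{2} \left(- \frac{1}{53}\right) = - \frac{1921}{106}$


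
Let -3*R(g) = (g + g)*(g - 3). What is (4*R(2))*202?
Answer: 3232/3 ≈ 1077.3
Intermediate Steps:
R(g) = -2*g*(-3 + g)/3 (R(g) = -(g + g)*(g - 3)/3 = -2*g*(-3 + g)/3)
(4*R(2))*202 = (4*((⅔)*2*(3 - 1*2)))*202 = (4*((⅔)*2*(3 - 2)))*202 = (4*((⅔)*2*1))*202 = (4*(4/3))*202 = (16/3)*202 = 3232/3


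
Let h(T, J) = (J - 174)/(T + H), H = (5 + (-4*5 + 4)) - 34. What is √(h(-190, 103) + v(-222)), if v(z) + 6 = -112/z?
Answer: I*√3533708865/26085 ≈ 2.2789*I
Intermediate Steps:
v(z) = -6 - 112/z
H = -45 (H = (5 + (-20 + 4)) - 34 = (5 - 16) - 34 = -11 - 34 = -45)
h(T, J) = (-174 + J)/(-45 + T) (h(T, J) = (J - 174)/(T - 45) = (-174 + J)/(-45 + T))
√(h(-190, 103) + v(-222)) = √((-174 + 103)/(-45 - 190) + (-6 - 112/(-222))) = √(-71/(-235) + (-6 - 112*(-1/222))) = √(-1/235*(-71) + (-6 + 56/111)) = √(71/235 - 610/111) = √(-135469/26085) = I*√3533708865/26085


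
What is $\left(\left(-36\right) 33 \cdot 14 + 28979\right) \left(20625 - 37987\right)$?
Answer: $-214368614$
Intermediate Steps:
$\left(\left(-36\right) 33 \cdot 14 + 28979\right) \left(20625 - 37987\right) = \left(\left(-1188\right) 14 + 28979\right) \left(-17362\right) = \left(-16632 + 28979\right) \left(-17362\right) = 12347 \left(-17362\right) = -214368614$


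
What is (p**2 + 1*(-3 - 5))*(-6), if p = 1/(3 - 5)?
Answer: 93/2 ≈ 46.500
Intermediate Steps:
p = -1/2 (p = 1/(-2) = -1/2 ≈ -0.50000)
(p**2 + 1*(-3 - 5))*(-6) = ((-1/2)**2 + 1*(-3 - 5))*(-6) = (1/4 + 1*(-8))*(-6) = (1/4 - 8)*(-6) = -31/4*(-6) = 93/2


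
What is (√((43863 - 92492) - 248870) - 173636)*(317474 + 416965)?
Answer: -127525050204 + 734439*I*√297499 ≈ -1.2753e+11 + 4.0059e+8*I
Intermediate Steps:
(√((43863 - 92492) - 248870) - 173636)*(317474 + 416965) = (√(-48629 - 248870) - 173636)*734439 = (√(-297499) - 173636)*734439 = (I*√297499 - 173636)*734439 = (-173636 + I*√297499)*734439 = -127525050204 + 734439*I*√297499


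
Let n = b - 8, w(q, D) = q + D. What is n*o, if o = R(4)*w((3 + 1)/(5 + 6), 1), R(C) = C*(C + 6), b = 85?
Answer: 4200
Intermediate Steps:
w(q, D) = D + q
R(C) = C*(6 + C)
n = 77 (n = 85 - 8 = 77)
o = 600/11 (o = (4*(6 + 4))*(1 + (3 + 1)/(5 + 6)) = (4*10)*(1 + 4/11) = 40*(1 + 4*(1/11)) = 40*(1 + 4/11) = 40*(15/11) = 600/11 ≈ 54.545)
n*o = 77*(600/11) = 4200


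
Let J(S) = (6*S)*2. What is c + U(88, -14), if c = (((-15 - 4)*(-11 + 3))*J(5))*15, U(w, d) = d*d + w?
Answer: 137084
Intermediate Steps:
J(S) = 12*S
U(w, d) = w + d² (U(w, d) = d² + w = w + d²)
c = 136800 (c = (((-15 - 4)*(-11 + 3))*(12*5))*15 = (-19*(-8)*60)*15 = (152*60)*15 = 9120*15 = 136800)
c + U(88, -14) = 136800 + (88 + (-14)²) = 136800 + (88 + 196) = 136800 + 284 = 137084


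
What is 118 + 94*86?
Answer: 8202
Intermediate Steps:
118 + 94*86 = 118 + 8084 = 8202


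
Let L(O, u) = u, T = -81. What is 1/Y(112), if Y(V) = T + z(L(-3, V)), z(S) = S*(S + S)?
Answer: 1/25007 ≈ 3.9989e-5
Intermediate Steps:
z(S) = 2*S² (z(S) = S*(2*S) = 2*S²)
Y(V) = -81 + 2*V²
1/Y(112) = 1/(-81 + 2*112²) = 1/(-81 + 2*12544) = 1/(-81 + 25088) = 1/25007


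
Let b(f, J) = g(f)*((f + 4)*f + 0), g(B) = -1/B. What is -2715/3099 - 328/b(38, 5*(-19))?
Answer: 150407/21693 ≈ 6.9334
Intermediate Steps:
b(f, J) = -4 - f (b(f, J) = (-1/f)*((f + 4)*f + 0) = (-1/f)*((4 + f)*f + 0) = (-1/f)*(f*(4 + f) + 0) = (-1/f)*(f*(4 + f)) = -4 - f)
-2715/3099 - 328/b(38, 5*(-19)) = -2715/3099 - 328/(-4 - 1*38) = -2715*1/3099 - 328/(-4 - 38) = -905/1033 - 328/(-42) = -905/1033 - 328*(-1/42) = -905/1033 + 164/21 = 150407/21693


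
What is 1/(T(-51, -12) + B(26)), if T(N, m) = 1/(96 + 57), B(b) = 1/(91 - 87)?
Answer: 612/157 ≈ 3.8981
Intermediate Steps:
B(b) = ¼ (B(b) = 1/4 = ¼)
T(N, m) = 1/153
1/(T(-51, -12) + B(26)) = 1/(1/153 + ¼) = 1/(157/612) = 612/157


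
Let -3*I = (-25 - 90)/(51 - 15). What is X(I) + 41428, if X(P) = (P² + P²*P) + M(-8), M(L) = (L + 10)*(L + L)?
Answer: 52149987127/1259712 ≈ 41398.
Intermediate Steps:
M(L) = 2*L*(10 + L) (M(L) = (10 + L)*(2*L) = 2*L*(10 + L))
I = 115/108 (I = -(-25 - 90)/(3*(51 - 15)) = -(-115)/(3*36) = -⅓*(-115/36) = 115/108 ≈ 1.0648)
X(P) = -32 + P² + P³ (X(P) = (P² + P²*P) + 2*(-8)*(10 - 8) = (P² + P³) + 2*(-8)*2 = (P² + P³) - 32 = -32 + P² + P³)
X(I) + 41428 = (-32 + (115/108)² + (115/108)³) + 41428 = (-32 + 13225/11664 + 1520875/1259712) + 41428 = -37361609/1259712 + 41428 = 52149987127/1259712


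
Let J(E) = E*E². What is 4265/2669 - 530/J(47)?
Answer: 441390525/277103587 ≈ 1.5929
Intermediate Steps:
J(E) = E³
4265/2669 - 530/J(47) = 4265/2669 - 530/(47³) = 4265*(1/2669) - 530/103823 = 4265/2669 - 530*1/103823 = 4265/2669 - 530/103823 = 441390525/277103587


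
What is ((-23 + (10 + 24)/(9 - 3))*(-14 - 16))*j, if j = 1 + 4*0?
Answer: 520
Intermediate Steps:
j = 1 (j = 1 + 0 = 1)
((-23 + (10 + 24)/(9 - 3))*(-14 - 16))*j = ((-23 + (10 + 24)/(9 - 3))*(-14 - 16))*1 = ((-23 + 34/6)*(-30))*1 = ((-23 + 34*(1/6))*(-30))*1 = ((-23 + 17/3)*(-30))*1 = -52/3*(-30)*1 = 520*1 = 520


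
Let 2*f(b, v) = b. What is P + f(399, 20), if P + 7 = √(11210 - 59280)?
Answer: 385/2 + I*√48070 ≈ 192.5 + 219.25*I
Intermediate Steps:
f(b, v) = b/2
P = -7 + I*√48070 (P = -7 + √(11210 - 59280) = -7 + √(-48070) = -7 + I*√48070 ≈ -7.0 + 219.25*I)
P + f(399, 20) = (-7 + I*√48070) + (½)*399 = (-7 + I*√48070) + 399/2 = 385/2 + I*√48070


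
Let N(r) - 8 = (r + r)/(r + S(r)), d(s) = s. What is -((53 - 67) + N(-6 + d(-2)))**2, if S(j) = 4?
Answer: -4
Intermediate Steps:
N(r) = 8 + 2*r/(4 + r) (N(r) = 8 + (r + r)/(r + 4) = 8 + (2*r)/(4 + r) = 8 + 2*r/(4 + r))
-((53 - 67) + N(-6 + d(-2)))**2 = -((53 - 67) + 2*(16 + 5*(-6 - 2))/(4 + (-6 - 2)))**2 = -(-14 + 2*(16 + 5*(-8))/(4 - 8))**2 = -(-14 + 2*(16 - 40)/(-4))**2 = -(-14 + 2*(-1/4)*(-24))**2 = -(-14 + 12)**2 = -1*(-2)**2 = -1*4 = -4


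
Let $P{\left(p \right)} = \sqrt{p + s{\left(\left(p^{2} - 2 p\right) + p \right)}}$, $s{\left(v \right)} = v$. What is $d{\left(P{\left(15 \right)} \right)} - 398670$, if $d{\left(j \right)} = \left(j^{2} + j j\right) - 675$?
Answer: $-398895$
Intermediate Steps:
$P{\left(p \right)} = \sqrt{p^{2}}$ ($P{\left(p \right)} = \sqrt{p + \left(\left(p^{2} - 2 p\right) + p\right)} = \sqrt{p + \left(p^{2} - p\right)} = \sqrt{p^{2}}$)
$d{\left(j \right)} = -675 + 2 j^{2}$ ($d{\left(j \right)} = \left(j^{2} + j^{2}\right) - 675 = 2 j^{2} - 675 = -675 + 2 j^{2}$)
$d{\left(P{\left(15 \right)} \right)} - 398670 = \left(-675 + 2 \left(\sqrt{15^{2}}\right)^{2}\right) - 398670 = \left(-675 + 2 \left(\sqrt{225}\right)^{2}\right) - 398670 = \left(-675 + 2 \cdot 15^{2}\right) - 398670 = \left(-675 + 2 \cdot 225\right) - 398670 = \left(-675 + 450\right) - 398670 = -225 - 398670 = -398895$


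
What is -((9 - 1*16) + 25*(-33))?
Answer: 832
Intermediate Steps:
-((9 - 1*16) + 25*(-33)) = -((9 - 16) - 825) = -(-7 - 825) = -1*(-832) = 832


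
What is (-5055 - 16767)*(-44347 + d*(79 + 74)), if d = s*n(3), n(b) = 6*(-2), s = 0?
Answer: 967740234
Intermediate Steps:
n(b) = -12
d = 0 (d = 0*(-12) = 0)
(-5055 - 16767)*(-44347 + d*(79 + 74)) = (-5055 - 16767)*(-44347 + 0*(79 + 74)) = -21822*(-44347 + 0*153) = -21822*(-44347 + 0) = -21822*(-44347) = 967740234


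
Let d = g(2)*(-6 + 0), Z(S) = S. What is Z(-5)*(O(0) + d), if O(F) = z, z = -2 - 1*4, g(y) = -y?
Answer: -30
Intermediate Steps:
z = -6 (z = -2 - 4 = -6)
O(F) = -6
d = 12 (d = (-1*2)*(-6 + 0) = -2*(-6) = 12)
Z(-5)*(O(0) + d) = -5*(-6 + 12) = -5*6 = -30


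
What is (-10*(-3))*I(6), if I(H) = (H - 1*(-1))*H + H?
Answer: 1440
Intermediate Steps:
I(H) = H + H*(1 + H) (I(H) = (H + 1)*H + H = (1 + H)*H + H = H*(1 + H) + H = H + H*(1 + H))
(-10*(-3))*I(6) = (-10*(-3))*(6*(2 + 6)) = 30*(6*8) = 30*48 = 1440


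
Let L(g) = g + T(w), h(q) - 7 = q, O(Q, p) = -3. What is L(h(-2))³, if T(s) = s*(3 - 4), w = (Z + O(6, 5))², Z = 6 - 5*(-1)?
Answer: -205379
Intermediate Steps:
Z = 11 (Z = 6 + 5 = 11)
h(q) = 7 + q
w = 64 (w = (11 - 3)² = 8² = 64)
T(s) = -s (T(s) = s*(-1) = -s)
L(g) = -64 + g (L(g) = g - 1*64 = g - 64 = -64 + g)
L(h(-2))³ = (-64 + (7 - 2))³ = (-64 + 5)³ = (-59)³ = -205379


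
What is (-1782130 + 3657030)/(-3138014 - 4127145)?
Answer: -1874900/7265159 ≈ -0.25807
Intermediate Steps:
(-1782130 + 3657030)/(-3138014 - 4127145) = 1874900/(-7265159) = 1874900*(-1/7265159) = -1874900/7265159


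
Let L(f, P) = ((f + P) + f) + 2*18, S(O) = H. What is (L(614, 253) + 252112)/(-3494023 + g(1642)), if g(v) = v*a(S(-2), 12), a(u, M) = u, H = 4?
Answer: -28181/387495 ≈ -0.072726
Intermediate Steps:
S(O) = 4
L(f, P) = 36 + P + 2*f (L(f, P) = ((P + f) + f) + 36 = (P + 2*f) + 36 = 36 + P + 2*f)
g(v) = 4*v (g(v) = v*4 = 4*v)
(L(614, 253) + 252112)/(-3494023 + g(1642)) = ((36 + 253 + 2*614) + 252112)/(-3494023 + 4*1642) = ((36 + 253 + 1228) + 252112)/(-3494023 + 6568) = (1517 + 252112)/(-3487455) = 253629*(-1/3487455) = -28181/387495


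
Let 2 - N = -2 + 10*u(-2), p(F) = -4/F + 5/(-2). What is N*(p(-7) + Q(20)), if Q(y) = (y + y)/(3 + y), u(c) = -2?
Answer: -732/161 ≈ -4.5466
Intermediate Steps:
p(F) = -5/2 - 4/F (p(F) = -4/F + 5*(-½) = -4/F - 5/2 = -5/2 - 4/F)
Q(y) = 2*y/(3 + y) (Q(y) = (2*y)/(3 + y) = 2*y/(3 + y))
N = 24 (N = 2 - (-2 + 10*(-2)) = 2 - (-2 - 20) = 2 - 1*(-22) = 2 + 22 = 24)
N*(p(-7) + Q(20)) = 24*((-5/2 - 4/(-7)) + 2*20/(3 + 20)) = 24*((-5/2 - 4*(-⅐)) + 2*20/23) = 24*((-5/2 + 4/7) + 2*20*(1/23)) = 24*(-27/14 + 40/23) = 24*(-61/322) = -732/161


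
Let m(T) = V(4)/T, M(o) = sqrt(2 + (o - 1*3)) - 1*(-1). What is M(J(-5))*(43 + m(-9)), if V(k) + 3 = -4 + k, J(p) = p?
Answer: 130/3 + 130*I*sqrt(6)/3 ≈ 43.333 + 106.14*I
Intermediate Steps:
V(k) = -7 + k (V(k) = -3 + (-4 + k) = -7 + k)
M(o) = 1 + sqrt(-1 + o) (M(o) = sqrt(2 + (o - 3)) + 1 = sqrt(2 + (-3 + o)) + 1 = sqrt(-1 + o) + 1 = 1 + sqrt(-1 + o))
m(T) = -3/T (m(T) = (-7 + 4)/T = -3/T)
M(J(-5))*(43 + m(-9)) = (1 + sqrt(-1 - 5))*(43 - 3/(-9)) = (1 + sqrt(-6))*(43 - 3*(-1/9)) = (1 + I*sqrt(6))*(43 + 1/3) = (1 + I*sqrt(6))*(130/3) = 130/3 + 130*I*sqrt(6)/3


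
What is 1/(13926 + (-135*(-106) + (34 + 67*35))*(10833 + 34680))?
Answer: 1/759580383 ≈ 1.3165e-9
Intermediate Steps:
1/(13926 + (-135*(-106) + (34 + 67*35))*(10833 + 34680)) = 1/(13926 + (14310 + (34 + 2345))*45513) = 1/(13926 + (14310 + 2379)*45513) = 1/(13926 + 16689*45513) = 1/(13926 + 759566457) = 1/759580383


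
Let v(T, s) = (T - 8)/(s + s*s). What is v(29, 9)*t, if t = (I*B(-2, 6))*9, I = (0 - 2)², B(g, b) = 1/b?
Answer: 7/5 ≈ 1.4000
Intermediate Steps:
I = 4 (I = (-2)² = 4)
v(T, s) = (-8 + T)/(s + s²)
t = 6 (t = (4/6)*9 = (4*(⅙))*9 = (⅔)*9 = 6)
v(29, 9)*t = ((-8 + 29)/(9*(1 + 9)))*6 = ((⅑)*21/10)*6 = ((⅑)*(⅒)*21)*6 = (7/30)*6 = 7/5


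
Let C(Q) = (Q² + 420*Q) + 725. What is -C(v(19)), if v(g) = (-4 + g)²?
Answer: -145850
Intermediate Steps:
C(Q) = 725 + Q² + 420*Q
-C(v(19)) = -(725 + ((-4 + 19)²)² + 420*(-4 + 19)²) = -(725 + (15²)² + 420*15²) = -(725 + 225² + 420*225) = -(725 + 50625 + 94500) = -1*145850 = -145850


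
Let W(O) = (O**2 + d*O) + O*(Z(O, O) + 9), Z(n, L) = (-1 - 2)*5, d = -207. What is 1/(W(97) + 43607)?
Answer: 1/32355 ≈ 3.0907e-5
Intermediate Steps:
Z(n, L) = -15 (Z(n, L) = -3*5 = -15)
W(O) = O**2 - 213*O (W(O) = (O**2 - 207*O) + O*(-15 + 9) = (O**2 - 207*O) + O*(-6) = (O**2 - 207*O) - 6*O = O**2 - 213*O)
1/(W(97) + 43607) = 1/(97*(-213 + 97) + 43607) = 1/(97*(-116) + 43607) = 1/(-11252 + 43607) = 1/32355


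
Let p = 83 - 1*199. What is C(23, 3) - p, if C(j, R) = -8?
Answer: 108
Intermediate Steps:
p = -116 (p = 83 - 199 = -116)
C(23, 3) - p = -8 - 1*(-116) = -8 + 116 = 108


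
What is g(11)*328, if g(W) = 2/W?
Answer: 656/11 ≈ 59.636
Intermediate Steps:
g(11)*328 = (2/11)*328 = 656/11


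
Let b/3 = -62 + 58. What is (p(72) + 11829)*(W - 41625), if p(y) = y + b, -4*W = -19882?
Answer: -871570701/2 ≈ -4.3579e+8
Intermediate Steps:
W = 9941/2 (W = -¼*(-19882) = 9941/2 ≈ 4970.5)
b = -12 (b = 3*(-62 + 58) = 3*(-4) = -12)
p(y) = -12 + y (p(y) = y - 12 = -12 + y)
(p(72) + 11829)*(W - 41625) = ((-12 + 72) + 11829)*(9941/2 - 41625) = (60 + 11829)*(-73309/2) = 11889*(-73309/2) = -871570701/2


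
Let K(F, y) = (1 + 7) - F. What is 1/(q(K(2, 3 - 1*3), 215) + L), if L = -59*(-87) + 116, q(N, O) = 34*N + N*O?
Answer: 1/6743 ≈ 0.00014830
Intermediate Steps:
K(F, y) = 8 - F
L = 5249 (L = 5133 + 116 = 5249)
1/(q(K(2, 3 - 1*3), 215) + L) = 1/((8 - 1*2)*(34 + 215) + 5249) = 1/((8 - 2)*249 + 5249) = 1/(6*249 + 5249) = 1/(1494 + 5249) = 1/6743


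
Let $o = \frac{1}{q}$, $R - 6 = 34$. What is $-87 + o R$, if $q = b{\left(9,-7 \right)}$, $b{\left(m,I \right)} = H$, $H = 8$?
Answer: $-82$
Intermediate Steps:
$R = 40$ ($R = 6 + 34 = 40$)
$b{\left(m,I \right)} = 8$
$q = 8$
$o = \frac{1}{8} \approx 0.125$
$-87 + o R = -87 + \frac{1}{8} \cdot 40 = -87 + 5 = -82$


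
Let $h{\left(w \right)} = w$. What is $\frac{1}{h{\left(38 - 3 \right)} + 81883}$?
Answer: $\frac{1}{81918} \approx 1.2207 \cdot 10^{-5}$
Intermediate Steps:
$\frac{1}{h{\left(38 - 3 \right)} + 81883} = \frac{1}{\left(38 - 3\right) + 81883} = \frac{1}{35 + 81883} = \frac{1}{81918}$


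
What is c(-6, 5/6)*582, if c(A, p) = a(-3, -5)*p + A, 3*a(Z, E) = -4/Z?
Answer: -29488/9 ≈ -3276.4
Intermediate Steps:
a(Z, E) = -4/(3*Z) (a(Z, E) = (-4/Z)/3 = -4/(3*Z))
c(A, p) = A + 4*p/9 (c(A, p) = (-4/3/(-3))*p + A = (-4/3*(-⅓))*p + A = 4*p/9 + A = A + 4*p/9)
c(-6, 5/6)*582 = (-6 + 4*(5/6)/9)*582 = (-6 + 4*(5*(⅙))/9)*582 = (-6 + (4/9)*(⅚))*582 = (-6 + 10/27)*582 = -152/27*582 = -29488/9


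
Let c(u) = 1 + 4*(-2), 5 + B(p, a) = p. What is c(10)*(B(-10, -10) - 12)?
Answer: 189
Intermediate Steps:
B(p, a) = -5 + p
c(u) = -7 (c(u) = 1 - 8 = -7)
c(10)*(B(-10, -10) - 12) = -7*((-5 - 10) - 12) = -7*(-15 - 12) = -7*(-27) = 189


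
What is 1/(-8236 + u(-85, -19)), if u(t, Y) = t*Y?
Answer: -1/6621 ≈ -0.00015103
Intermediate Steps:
u(t, Y) = Y*t
1/(-8236 + u(-85, -19)) = 1/(-8236 - 19*(-85)) = 1/(-8236 + 1615) = 1/(-6621) = -1/6621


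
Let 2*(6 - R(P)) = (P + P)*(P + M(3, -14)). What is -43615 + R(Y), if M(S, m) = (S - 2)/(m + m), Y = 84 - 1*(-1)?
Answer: -1423267/28 ≈ -50831.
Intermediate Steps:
Y = 85 (Y = 84 + 1 = 85)
M(S, m) = (-2 + S)/(2*m) (M(S, m) = (-2 + S)/((2*m)) = (-2 + S)*(1/(2*m)) = (-2 + S)/(2*m))
R(P) = 6 - P*(-1/28 + P) (R(P) = 6 - (P + P)*(P + (½)*(-2 + 3)/(-14))/2 = 6 - 2*P*(P + (½)*(-1/14)*1)/2 = 6 - 2*P*(P - 1/28)/2 = 6 - 2*P*(-1/28 + P)/2 = 6 - P*(-1/28 + P))
-43615 + R(Y) = -43615 + (6 - 1*85² + (1/28)*85) = -43615 + (6 - 1*7225 + 85/28) = -43615 + (6 - 7225 + 85/28) = -43615 - 202047/28 = -1423267/28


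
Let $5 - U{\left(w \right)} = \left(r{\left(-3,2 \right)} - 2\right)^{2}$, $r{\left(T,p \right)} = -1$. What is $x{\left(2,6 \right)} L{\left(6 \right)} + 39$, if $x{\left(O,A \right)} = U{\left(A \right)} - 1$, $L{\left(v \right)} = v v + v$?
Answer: $-171$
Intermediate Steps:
$L{\left(v \right)} = v + v^{2}$ ($L{\left(v \right)} = v^{2} + v = v + v^{2}$)
$U{\left(w \right)} = -4$ ($U{\left(w \right)} = 5 - \left(-1 - 2\right)^{2} = 5 - \left(-3\right)^{2} = 5 - 9 = -4$)
$x{\left(O,A \right)} = -5$ ($x{\left(O,A \right)} = -4 - 1 = -5$)
$x{\left(2,6 \right)} L{\left(6 \right)} + 39 = - 5 \cdot 6 \left(1 + 6\right) + 39 = - 5 \cdot 6 \cdot 7 + 39 = \left(-5\right) 42 + 39 = -210 + 39 = -171$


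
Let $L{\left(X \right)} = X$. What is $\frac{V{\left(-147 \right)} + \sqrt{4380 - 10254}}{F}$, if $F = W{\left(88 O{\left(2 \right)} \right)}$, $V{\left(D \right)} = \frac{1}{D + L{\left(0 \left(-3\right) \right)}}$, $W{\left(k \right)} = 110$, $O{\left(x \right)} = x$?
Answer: $- \frac{1}{16170} + \frac{i \sqrt{5874}}{110} \approx -6.1843 \cdot 10^{-5} + 0.69675 i$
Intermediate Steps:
$V{\left(D \right)} = \frac{1}{D}$ ($V{\left(D \right)} = \frac{1}{D + 0 \left(-3\right)} = \frac{1}{D + 0} = \frac{1}{D}$)
$F = 110$
$\frac{V{\left(-147 \right)} + \sqrt{4380 - 10254}}{F} = \frac{\frac{1}{-147} + \sqrt{4380 - 10254}}{110} = \left(- \frac{1}{147} + \sqrt{-5874}\right) \frac{1}{110} = \left(- \frac{1}{147} + i \sqrt{5874}\right) \frac{1}{110} = - \frac{1}{16170} + \frac{i \sqrt{5874}}{110}$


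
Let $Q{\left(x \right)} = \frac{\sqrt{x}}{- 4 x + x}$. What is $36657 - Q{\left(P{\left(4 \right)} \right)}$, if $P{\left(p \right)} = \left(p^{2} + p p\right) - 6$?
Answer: $36657 + \frac{\sqrt{26}}{78} \approx 36657.0$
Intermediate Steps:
$P{\left(p \right)} = -6 + 2 p^{2}$ ($P{\left(p \right)} = \left(p^{2} + p^{2}\right) - 6 = 2 p^{2} - 6 = -6 + 2 p^{2}$)
$Q{\left(x \right)} = - \frac{1}{3 \sqrt{x}}$ ($Q{\left(x \right)} = \frac{\sqrt{x}}{\left(-3\right) x} = - \frac{1}{3 x} \sqrt{x} = - \frac{1}{3 \sqrt{x}}$)
$36657 - Q{\left(P{\left(4 \right)} \right)} = 36657 - - \frac{1}{3 \sqrt{-6 + 2 \cdot 4^{2}}} = 36657 - - \frac{1}{3 \sqrt{-6 + 2 \cdot 16}} = 36657 - - \frac{1}{3 \sqrt{-6 + 32}} = 36657 - - \frac{1}{3 \sqrt{26}} = 36657 - - \frac{\frac{1}{26} \sqrt{26}}{3} = 36657 - - \frac{\sqrt{26}}{78} = 36657 + \frac{\sqrt{26}}{78}$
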